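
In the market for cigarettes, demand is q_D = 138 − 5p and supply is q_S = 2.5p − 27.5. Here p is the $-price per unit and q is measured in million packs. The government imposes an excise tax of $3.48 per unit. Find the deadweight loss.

In inverse form: demand p = 27.6 − 0.2q, supply p = 11 + 0.4q.
Competitive equilibrium: 27.6 − 0.2q = 11 + 0.4q → q* = 27.6667, p* = 22.0667.
With the tax, the buyer price exceeds the seller price by 3.48: (27.6 − 0.2q) − (11 + 0.4q) = 3.48 → q' = 21.8667.
Δq = 27.6667 − 21.8667 = 5.8; the wedge equals the tax, 3.48.
Welfare loss = ½ × 5.8 × 3.48 = $10.092 million.

$10.092 million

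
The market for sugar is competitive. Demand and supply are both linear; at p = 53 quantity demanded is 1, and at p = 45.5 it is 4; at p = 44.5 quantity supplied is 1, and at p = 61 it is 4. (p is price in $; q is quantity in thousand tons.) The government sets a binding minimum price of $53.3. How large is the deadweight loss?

$5.59 thousand

Demand slope = (45.5 − 53)/(4 − 1) = −2.5, so p = 55.5 − 2.5q.
Supply slope = (61 − 44.5)/(4 − 1) = 5.5, so p = 39 + 5.5q.
Competitive equilibrium: 55.5 − 2.5q = 39 + 5.5q → q* = 2.0625, p* = 50.3438.
At the floor p = 53.3, quantity demanded = (55.5 − 53.3)/2.5 = 0.88.
Sellers' marginal cost at q' = 0.88: 39 + 5.5·0.88 = 43.84.
Δq = 2.0625 − 0.88 = 1.1825; wedge = 53.3 − 43.84 = 9.46.
Welfare loss = ½ × 1.1825 × 9.46 = $5.59 thousand.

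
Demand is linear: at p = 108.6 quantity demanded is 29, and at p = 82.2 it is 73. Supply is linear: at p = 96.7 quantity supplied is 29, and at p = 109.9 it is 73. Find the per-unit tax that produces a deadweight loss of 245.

Demand slope = (82.2 − 108.6)/(73 − 29) = −0.6, so p = 126 − 0.6q.
Supply slope = (109.9 − 96.7)/(73 − 29) = 0.3, so p = 88 + 0.3q.
Competitive equilibrium: 126 − 0.6q = 88 + 0.3q → q* = 42.2222, p* = 100.6667.
A tax t gives Δq = t/0.9 and wedge t, so DWL = t²/1.8.
t²/1.8 = 245 → t² = 441 → t = 21.

21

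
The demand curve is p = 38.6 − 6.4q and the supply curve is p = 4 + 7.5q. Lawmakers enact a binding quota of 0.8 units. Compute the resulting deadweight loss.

19.83

Competitive equilibrium: 38.6 − 6.4q = 4 + 7.5q → q* = 2.4892, p* = 22.6691.
At q = 0.8: demand price = 38.6 − 6.4·0.8 = 33.48; supply price = 4 + 7.5·0.8 = 10.
Δq = 2.4892 − 0.8 = 1.6892; wedge = 33.48 − 10 = 23.48.
The triangle = ½ × 1.6892 × 23.48 = 19.83.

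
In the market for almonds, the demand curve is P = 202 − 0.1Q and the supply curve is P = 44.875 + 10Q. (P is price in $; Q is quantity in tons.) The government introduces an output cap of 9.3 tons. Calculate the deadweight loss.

$197.70

Competitive equilibrium: 202 − 0.1Q = 44.875 + 10Q → Q* = 15.5569, P* = 200.4443.
At Q = 9.3: demand price = 202 − 0.1·9.3 = 201.07; supply price = 44.875 + 10·9.3 = 137.875.
ΔQ = 15.5569 − 9.3 = 6.2569; wedge = 201.07 − 137.875 = 63.195.
Welfare loss = ½ × 6.2569 × 63.195 = $197.70.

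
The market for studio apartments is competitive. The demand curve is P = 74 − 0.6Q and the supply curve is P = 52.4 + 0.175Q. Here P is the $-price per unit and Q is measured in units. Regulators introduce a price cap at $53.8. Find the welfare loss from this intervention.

$153.01

Competitive equilibrium: 74 − 0.6Q = 52.4 + 0.175Q → Q* = 27.871, P* = 57.2774.
At the ceiling P = 53.8, quantity supplied = (53.8 − 52.4)/0.175 = 8.
Willingness to pay at Q' = 8: 74 − 0.6·8 = 69.2.
ΔQ = 27.871 − 8 = 19.871; wedge = 69.2 − 53.8 = 15.4.
DWL = ½ × 19.871 × 15.4 = $153.01.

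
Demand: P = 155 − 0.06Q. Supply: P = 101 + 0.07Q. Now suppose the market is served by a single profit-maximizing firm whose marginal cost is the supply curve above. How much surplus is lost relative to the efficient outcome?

Competitive equilibrium: 155 − 0.06Q = 101 + 0.07Q → Q* = 415.38462, P* = 130.07692.
Marginal revenue: MR = 155 − 0.12Q. Set MR = MC: 155 − 0.12Q = 101 + 0.07Q → Q_m = 284.21053.
Price P_m = 155 − 0.06·284.21053 = 137.94737; MC(Q_m) = 101 + 0.07·284.21053 = 120.89474.
Competitive Q* = 415.38462, so ΔQ = 131.17409; wedge = 137.94737 − 120.89474 = 17.05263.
The triangle = ½ × 131.17409 × 17.05263 = 1118.43.

1118.43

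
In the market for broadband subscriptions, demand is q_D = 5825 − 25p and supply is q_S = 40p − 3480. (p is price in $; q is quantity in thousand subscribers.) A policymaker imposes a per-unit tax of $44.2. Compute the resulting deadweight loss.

$15028 thousand

In inverse form: demand p = 233 − 0.04q, supply p = 87 + 0.025q.
Competitive equilibrium: 233 − 0.04q = 87 + 0.025q → q* = 2246.1538, p* = 143.1538.
With the tax, the buyer price exceeds the seller price by 44.2: (233 − 0.04q) − (87 + 0.025q) = 44.2 → q' = 1566.1538.
Δq = 2246.1538 − 1566.1538 = 680; the wedge equals the tax, 44.2.
DWL = ½ × 680 × 44.2 = $15028 thousand.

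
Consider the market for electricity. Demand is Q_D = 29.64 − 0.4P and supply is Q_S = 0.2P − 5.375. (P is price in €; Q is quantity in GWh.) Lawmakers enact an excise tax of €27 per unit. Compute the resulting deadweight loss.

€48.60

In inverse form: demand P = 74.1 − 2.5Q, supply P = 26.875 + 5Q.
Competitive equilibrium: 74.1 − 2.5Q = 26.875 + 5Q → Q* = 6.2967, P* = 58.3583.
With the tax, the buyer price exceeds the seller price by 27: (74.1 − 2.5Q) − (26.875 + 5Q) = 27 → Q' = 2.6967.
ΔQ = 6.2967 − 2.6967 = 3.6; the wedge equals the tax, 27.
Welfare loss = ½ × 3.6 × 27 = €48.60.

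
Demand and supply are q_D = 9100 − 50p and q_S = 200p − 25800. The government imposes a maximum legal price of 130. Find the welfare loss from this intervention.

46080

In inverse form: demand p = 182 − 0.02q, supply p = 129 + 0.005q.
Competitive equilibrium: 182 − 0.02q = 129 + 0.005q → q* = 2120, p* = 139.6.
At the ceiling p = 130, quantity supplied = (130 − 129)/0.005 = 200.
Willingness to pay at q' = 200: 182 − 0.02·200 = 178.
Δq = 2120 − 200 = 1920; wedge = 178 − 130 = 48.
The triangle = ½ × 1920 × 48 = 46080.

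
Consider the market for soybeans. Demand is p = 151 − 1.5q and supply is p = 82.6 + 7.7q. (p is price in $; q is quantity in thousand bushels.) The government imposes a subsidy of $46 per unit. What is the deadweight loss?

$115 thousand

Competitive equilibrium: 151 − 1.5q = 82.6 + 7.7q → q* = 7.4348, p* = 139.8478.
The subsidy lowers effective supply by 46: p = 36.6 + 7.7q.
New quantity: 151 − 1.5q = 36.6 + 7.7q → q' = 12.4348.
Overproduction Δq = 12.4348 − 7.4348 = 5; wedge = subsidy = 46.
The triangle = ½ × 5 × 46 = $115 thousand.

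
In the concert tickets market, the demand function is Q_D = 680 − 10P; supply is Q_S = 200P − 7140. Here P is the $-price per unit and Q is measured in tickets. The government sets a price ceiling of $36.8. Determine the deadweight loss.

In inverse form: demand P = 68 − 0.1Q, supply P = 35.7 + 0.005Q.
Competitive equilibrium: 68 − 0.1Q = 35.7 + 0.005Q → Q* = 307.619, P* = 37.2381.
At the ceiling P = 36.8, quantity supplied = (36.8 − 35.7)/0.005 = 220.
Willingness to pay at Q' = 220: 68 − 0.1·220 = 46.
ΔQ = 307.619 − 220 = 87.619; wedge = 46 − 36.8 = 9.2.
The triangle = ½ × 87.619 × 9.2 = $403.05.

$403.05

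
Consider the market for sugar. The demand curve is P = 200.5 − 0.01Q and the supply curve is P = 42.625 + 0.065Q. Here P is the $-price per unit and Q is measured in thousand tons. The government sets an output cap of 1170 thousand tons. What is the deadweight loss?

$32783.44 thousand

Competitive equilibrium: 200.5 − 0.01Q = 42.625 + 0.065Q → Q* = 2105, P* = 179.45.
At Q = 1170: demand price = 200.5 − 0.01·1170 = 188.8; supply price = 42.625 + 0.065·1170 = 118.675.
ΔQ = 2105 − 1170 = 935; wedge = 188.8 − 118.675 = 70.125.
Deadweight loss = ½ × 935 × 70.125 = $32783.44 thousand.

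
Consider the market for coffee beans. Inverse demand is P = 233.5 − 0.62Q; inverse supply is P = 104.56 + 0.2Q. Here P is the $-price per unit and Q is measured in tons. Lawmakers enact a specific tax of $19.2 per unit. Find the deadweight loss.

Competitive equilibrium: 233.5 − 0.62Q = 104.56 + 0.2Q → Q* = 157.2439, P* = 136.0088.
With the tax, the buyer price exceeds the seller price by 19.2: (233.5 − 0.62Q) − (104.56 + 0.2Q) = 19.2 → Q' = 133.8293.
ΔQ = 157.2439 − 133.8293 = 23.4146; the wedge equals the tax, 19.2.
Deadweight loss = ½ × 23.4146 × 19.2 = $224.78.

$224.78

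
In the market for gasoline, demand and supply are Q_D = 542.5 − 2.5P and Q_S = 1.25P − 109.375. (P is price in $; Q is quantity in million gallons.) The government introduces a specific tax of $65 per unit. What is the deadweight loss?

$1760.42 million

In inverse form: demand P = 217 − 0.4Q, supply P = 87.5 + 0.8Q.
Competitive equilibrium: 217 − 0.4Q = 87.5 + 0.8Q → Q* = 107.9167, P* = 173.8333.
With the tax, the buyer price exceeds the seller price by 65: (217 − 0.4Q) − (87.5 + 0.8Q) = 65 → Q' = 53.75.
ΔQ = 107.9167 − 53.75 = 54.1667; the wedge equals the tax, 65.
Deadweight loss = ½ × 54.1667 × 65 = $1760.42 million.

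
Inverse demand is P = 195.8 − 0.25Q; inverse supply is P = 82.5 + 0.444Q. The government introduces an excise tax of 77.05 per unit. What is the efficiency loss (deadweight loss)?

Competitive equilibrium: 195.8 − 0.25Q = 82.5 + 0.444Q → Q* = 163.2565, P* = 154.9859.
With the tax, the buyer price exceeds the seller price by 77.05: (195.8 − 0.25Q) − (82.5 + 0.444Q) = 77.05 → Q' = 52.2334.
ΔQ = 163.2565 − 52.2334 = 111.0231; the wedge equals the tax, 77.05.
The triangle = ½ × 111.0231 × 77.05 = 4277.16.

4277.16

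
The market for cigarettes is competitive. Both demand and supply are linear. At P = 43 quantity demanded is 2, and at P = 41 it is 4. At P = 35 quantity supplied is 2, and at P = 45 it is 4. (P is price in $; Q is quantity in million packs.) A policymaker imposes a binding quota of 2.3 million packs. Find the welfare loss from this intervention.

Demand slope = (41 − 43)/(4 − 2) = −1, so P = 45 − Q.
Supply slope = (45 − 35)/(4 − 2) = 5, so P = 25 + 5Q.
Competitive equilibrium: 45 − Q = 25 + 5Q → Q* = 3.3333, P* = 41.6667.
At Q = 2.3: demand price = 45 − 1·2.3 = 42.7; supply price = 25 + 5·2.3 = 36.5.
ΔQ = 3.3333 − 2.3 = 1.0333; wedge = 42.7 − 36.5 = 6.2.
Deadweight loss = ½ × 1.0333 × 6.2 = $3.20 million.

$3.20 million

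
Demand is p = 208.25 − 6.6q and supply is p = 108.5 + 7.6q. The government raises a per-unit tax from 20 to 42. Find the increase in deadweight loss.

Competitive equilibrium: 208.25 − 6.6q = 108.5 + 7.6q → q* = 7.0246, p* = 161.8873.
For a per-unit tax t: Δq = t/14.2, so DWL = ½·t·(t/14.2) = t²/28.4.
At t = 20: DWL = 14.085. At t = 42: DWL = 62.113.
Increase = 62.113 − 14.085 = 48.03.

48.03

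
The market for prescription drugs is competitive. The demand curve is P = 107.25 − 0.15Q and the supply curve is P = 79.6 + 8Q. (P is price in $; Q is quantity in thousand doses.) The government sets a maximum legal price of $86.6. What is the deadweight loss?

Competitive equilibrium: 107.25 − 0.15Q = 79.6 + 8Q → Q* = 3.3926, P* = 106.7411.
At the ceiling P = 86.6, quantity supplied = (86.6 − 79.6)/8 = 0.875.
Willingness to pay at Q' = 0.875: 107.25 − 0.15·0.875 = 107.1188.
ΔQ = 3.3926 − 0.875 = 2.5176; wedge = 107.1188 − 86.6 = 20.5188.
Deadweight loss = ½ × 2.5176 × 20.5188 = $25.83 thousand.

$25.83 thousand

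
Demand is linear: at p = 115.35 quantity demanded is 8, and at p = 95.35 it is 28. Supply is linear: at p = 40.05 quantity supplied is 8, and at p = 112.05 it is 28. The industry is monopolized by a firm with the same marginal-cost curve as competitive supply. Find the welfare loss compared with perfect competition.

43.56

Demand slope = (95.35 − 115.35)/(28 − 8) = −1, so p = 123.35 − q.
Supply slope = (112.05 − 40.05)/(28 − 8) = 3.6, so p = 11.25 + 3.6q.
Competitive equilibrium: 123.35 − q = 11.25 + 3.6q → q* = 24.3696, p* = 98.9804.
Marginal revenue: MR = 123.35 − 2q. Set MR = MC: 123.35 − 2q = 11.25 + 3.6q → q_m = 20.0179.
Price p_m = 123.35 − 1·20.0179 = 103.3321; MC(q_m) = 11.25 + 3.6·20.0179 = 83.3144.
Competitive q* = 24.3696, so Δq = 4.3517; wedge = 103.3321 − 83.3144 = 20.0177.
Deadweight loss = ½ × 4.3517 × 20.0177 = 43.56.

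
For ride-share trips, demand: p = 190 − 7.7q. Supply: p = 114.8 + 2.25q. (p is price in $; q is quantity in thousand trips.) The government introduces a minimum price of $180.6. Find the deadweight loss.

$199.78 thousand

Competitive equilibrium: 190 − 7.7q = 114.8 + 2.25q → q* = 7.5578, p* = 131.805.
At the floor p = 180.6, quantity demanded = (190 − 180.6)/7.7 = 1.2208.
Sellers' marginal cost at q' = 1.2208: 114.8 + 2.25·1.2208 = 117.5468.
Δq = 7.5578 − 1.2208 = 6.337; wedge = 180.6 − 117.5468 = 63.0532.
DWL = ½ × 6.337 × 63.0532 = $199.78 thousand.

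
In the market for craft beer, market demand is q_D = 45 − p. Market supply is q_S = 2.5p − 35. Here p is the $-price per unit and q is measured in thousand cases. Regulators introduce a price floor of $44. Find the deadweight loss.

In inverse form: demand p = 45 − q, supply p = 14 + 0.4q.
Competitive equilibrium: 45 − q = 14 + 0.4q → q* = 22.1429, p* = 22.8571.
At the floor p = 44, quantity demanded = (45 − 44)/1 = 1.
Sellers' marginal cost at q' = 1: 14 + 0.4·1 = 14.4.
Δq = 22.1429 − 1 = 21.1429; wedge = 44 − 14.4 = 29.6.
Deadweight loss = ½ × 21.1429 × 29.6 = $312.91 thousand.

$312.91 thousand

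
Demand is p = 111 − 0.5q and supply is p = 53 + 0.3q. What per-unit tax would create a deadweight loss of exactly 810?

Competitive equilibrium: 111 − 0.5q = 53 + 0.3q → q* = 72.5, p* = 74.75.
A tax t gives Δq = t/0.8 and wedge t, so DWL = t²/1.6.
t²/1.6 = 810 → t² = 1296 → t = 36.

36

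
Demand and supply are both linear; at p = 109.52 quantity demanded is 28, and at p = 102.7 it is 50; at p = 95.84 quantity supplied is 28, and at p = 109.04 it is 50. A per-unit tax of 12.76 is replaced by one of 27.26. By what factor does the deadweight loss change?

4.564

Demand slope = (102.7 − 109.52)/(50 − 28) = −0.31, so p = 118.2 − 0.31q.
Supply slope = (109.04 − 95.84)/(50 − 28) = 0.6, so p = 79.04 + 0.6q.
Competitive equilibrium: 118.2 − 0.31q = 79.04 + 0.6q → q* = 43.033, p* = 104.8598.
For a per-unit tax t: Δq = t/0.91, so DWL = ½·t·(t/0.91) = t²/1.82.
At t = 12.76: DWL = 89.460. At t = 27.26: DWL = 408.301.
Ratio = (27.26/12.76)² = 4.564.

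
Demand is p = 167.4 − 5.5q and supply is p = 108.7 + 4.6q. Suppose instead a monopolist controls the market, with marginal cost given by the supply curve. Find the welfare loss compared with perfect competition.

21.20

Competitive equilibrium: 167.4 − 5.5q = 108.7 + 4.6q → q* = 5.8119, p* = 135.4347.
Marginal revenue: MR = 167.4 − 11q. Set MR = MC: 167.4 − 11q = 108.7 + 4.6q → q_m = 3.7628.
Price p_m = 167.4 − 5.5·3.7628 = 146.7046; MC(q_m) = 108.7 + 4.6·3.7628 = 126.0089.
Competitive q* = 5.8119, so Δq = 2.0491; wedge = 146.7046 − 126.0089 = 20.6957.
DWL = ½ × 2.0491 × 20.6957 = 21.20.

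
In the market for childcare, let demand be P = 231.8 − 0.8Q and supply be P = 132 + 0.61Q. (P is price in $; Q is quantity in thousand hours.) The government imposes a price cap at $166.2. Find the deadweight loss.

$152.65 thousand

Competitive equilibrium: 231.8 − 0.8Q = 132 + 0.61Q → Q* = 70.78014, P* = 175.17589.
At the ceiling P = 166.2, quantity supplied = (166.2 − 132)/0.61 = 56.06557.
Willingness to pay at Q' = 56.06557: 231.8 − 0.8·56.06557 = 186.94754.
ΔQ = 70.78014 − 56.06557 = 14.71457; wedge = 186.94754 − 166.2 = 20.74754.
Welfare loss = ½ × 14.71457 × 20.74754 = $152.65 thousand.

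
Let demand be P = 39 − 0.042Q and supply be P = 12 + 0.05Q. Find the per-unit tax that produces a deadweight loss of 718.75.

Competitive equilibrium: 39 − 0.042Q = 12 + 0.05Q → Q* = 293.4783, P* = 26.6739.
A tax t gives ΔQ = t/0.092 and wedge t, so DWL = t²/0.184.
t²/0.184 = 718.75 → t² = 132.25 → t = 11.5.

11.5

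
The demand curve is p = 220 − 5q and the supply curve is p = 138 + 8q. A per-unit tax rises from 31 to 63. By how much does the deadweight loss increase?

115.69

Competitive equilibrium: 220 − 5q = 138 + 8q → q* = 6.3077, p* = 188.4615.
For a per-unit tax t: Δq = t/13, so DWL = ½·t·(t/13) = t²/26.
At t = 31: DWL = 36.962. At t = 63: DWL = 152.654.
Increase = 152.654 − 36.962 = 115.69.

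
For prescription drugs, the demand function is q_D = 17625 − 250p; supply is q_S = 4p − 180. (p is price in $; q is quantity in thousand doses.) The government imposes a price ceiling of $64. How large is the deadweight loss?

$75.57 thousand

In inverse form: demand p = 70.5 − 0.004q, supply p = 45 + 0.25q.
Competitive equilibrium: 70.5 − 0.004q = 45 + 0.25q → q* = 100.3937, p* = 70.0984.
At the ceiling p = 64, quantity supplied = (64 − 45)/0.25 = 76.
Willingness to pay at q' = 76: 70.5 − 0.004·76 = 70.196.
Δq = 100.3937 − 76 = 24.3937; wedge = 70.196 − 64 = 6.196.
DWL = ½ × 24.3937 × 6.196 = $75.57 thousand.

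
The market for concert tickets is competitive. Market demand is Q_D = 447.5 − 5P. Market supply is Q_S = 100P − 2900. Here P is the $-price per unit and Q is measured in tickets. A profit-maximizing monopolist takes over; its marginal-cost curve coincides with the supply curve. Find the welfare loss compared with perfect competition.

In inverse form: demand P = 89.5 − 0.2Q, supply P = 29 + 0.01Q.
Competitive equilibrium: 89.5 − 0.2Q = 29 + 0.01Q → Q* = 288.0952, P* = 31.881.
Marginal revenue: MR = 89.5 − 0.4Q. Set MR = MC: 89.5 − 0.4Q = 29 + 0.01Q → Q_m = 147.561.
Price P_m = 89.5 − 0.2·147.561 = 59.9878; MC(Q_m) = 29 + 0.01·147.561 = 30.4756.
Competitive Q* = 288.0952, so ΔQ = 140.5342; wedge = 59.9878 − 30.4756 = 29.5122.
Welfare loss = ½ × 140.5342 × 29.5122 = $2073.74.

$2073.74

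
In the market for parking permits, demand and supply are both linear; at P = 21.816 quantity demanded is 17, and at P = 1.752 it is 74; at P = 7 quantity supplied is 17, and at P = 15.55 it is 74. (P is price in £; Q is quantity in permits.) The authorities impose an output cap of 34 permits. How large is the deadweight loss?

£39.31

Demand slope = (1.752 − 21.816)/(74 − 17) = −0.352, so P = 27.8 − 0.352Q.
Supply slope = (15.55 − 7)/(74 − 17) = 0.15, so P = 4.45 + 0.15Q.
Competitive equilibrium: 27.8 − 0.352Q = 4.45 + 0.15Q → Q* = 46.5139, P* = 11.4271.
At Q = 34: demand price = 27.8 − 0.352·34 = 15.832; supply price = 4.45 + 0.15·34 = 9.55.
ΔQ = 46.5139 − 34 = 12.5139; wedge = 15.832 − 9.55 = 6.282.
The triangle = ½ × 12.5139 × 6.282 = £39.31.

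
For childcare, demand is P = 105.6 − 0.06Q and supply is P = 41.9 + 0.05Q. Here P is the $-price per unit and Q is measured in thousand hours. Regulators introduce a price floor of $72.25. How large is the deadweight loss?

Competitive equilibrium: 105.6 − 0.06Q = 41.9 + 0.05Q → Q* = 579.0909, P* = 70.8545.
At the floor P = 72.25, quantity demanded = (105.6 − 72.25)/0.06 = 555.8333.
Sellers' marginal cost at Q' = 555.8333: 41.9 + 0.05·555.8333 = 69.6917.
ΔQ = 579.0909 − 555.8333 = 23.2576; wedge = 72.25 − 69.6917 = 2.5583.
Deadweight loss = ½ × 23.2576 × 2.5583 = $29.75 thousand.

$29.75 thousand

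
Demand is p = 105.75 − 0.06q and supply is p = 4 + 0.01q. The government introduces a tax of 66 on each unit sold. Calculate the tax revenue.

Competitive equilibrium: 105.75 − 0.06q = 4 + 0.01q → q* = 1453.5714, p* = 18.5357.
With the tax, the buyer price exceeds the seller price by 66: (105.75 − 0.06q) − (4 + 0.01q) = 66 → q' = 510.7143.
Tax revenue = 66 × 510.7143 = 33707.14.

33707.14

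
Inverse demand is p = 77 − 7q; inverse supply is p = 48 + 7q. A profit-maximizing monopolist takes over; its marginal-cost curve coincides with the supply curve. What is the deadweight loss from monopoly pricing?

3.34

Competitive equilibrium: 77 − 7q = 48 + 7q → q* = 2.0714, p* = 62.5.
Marginal revenue: MR = 77 − 14q. Set MR = MC: 77 − 14q = 48 + 7q → q_m = 1.381.
Price p_m = 77 − 7·1.381 = 67.333; MC(q_m) = 48 + 7·1.381 = 57.667.
Competitive q* = 2.0714, so Δq = 0.6904; wedge = 67.333 − 57.667 = 9.666.
The triangle = ½ × 0.6904 × 9.666 = 3.34.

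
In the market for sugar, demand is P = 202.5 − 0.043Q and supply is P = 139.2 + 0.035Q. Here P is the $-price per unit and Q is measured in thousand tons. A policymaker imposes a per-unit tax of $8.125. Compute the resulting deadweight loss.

$423.18 thousand

Competitive equilibrium: 202.5 − 0.043Q = 139.2 + 0.035Q → Q* = 811.5385, P* = 167.6038.
With the tax, the buyer price exceeds the seller price by 8.125: (202.5 − 0.043Q) − (139.2 + 0.035Q) = 8.125 → Q' = 707.3718.
ΔQ = 811.5385 − 707.3718 = 104.1667; the wedge equals the tax, 8.125.
DWL = ½ × 104.1667 × 8.125 = $423.18 thousand.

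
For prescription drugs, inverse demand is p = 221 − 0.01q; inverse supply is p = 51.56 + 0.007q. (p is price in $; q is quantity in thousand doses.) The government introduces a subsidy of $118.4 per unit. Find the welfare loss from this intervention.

$412310.59 thousand

Competitive equilibrium: 221 − 0.01q = 51.56 + 0.007q → q* = 9967.0588, p* = 121.3294.
The subsidy lowers effective supply by 118.4: p = 0.007q − 66.84.
New quantity: 221 − 0.01q = 0.007q − 66.84 → q' = 16931.7647.
Overproduction Δq = 16931.7647 − 9967.0588 = 6964.7059; wedge = subsidy = 118.4.
The triangle = ½ × 6964.7059 × 118.4 = $412310.59 thousand.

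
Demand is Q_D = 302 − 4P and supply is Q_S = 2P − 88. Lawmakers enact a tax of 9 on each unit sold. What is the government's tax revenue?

In inverse form: demand P = 75.5 − 0.25Q, supply P = 44 + 0.5Q.
Competitive equilibrium: 75.5 − 0.25Q = 44 + 0.5Q → Q* = 42, P* = 65.
With the tax, the buyer price exceeds the seller price by 9: (75.5 − 0.25Q) − (44 + 0.5Q) = 9 → Q' = 30.
Tax revenue = 9 × 30 = 270.

270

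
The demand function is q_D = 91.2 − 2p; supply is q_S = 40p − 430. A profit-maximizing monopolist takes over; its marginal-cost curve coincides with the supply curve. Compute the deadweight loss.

In inverse form: demand p = 45.6 − 0.5q, supply p = 10.75 + 0.025q.
Competitive equilibrium: 45.6 − 0.5q = 10.75 + 0.025q → q* = 66.381, p* = 12.4095.
Marginal revenue: MR = 45.6 − q. Set MR = MC: 45.6 − q = 10.75 + 0.025q → q_m = 34.
Price p_m = 45.6 − 0.5·34 = 28.6; MC(q_m) = 10.75 + 0.025·34 = 11.6.
Competitive q* = 66.381, so Δq = 32.381; wedge = 28.6 − 11.6 = 17.
Welfare loss = ½ × 32.381 × 17 = 275.24.

275.24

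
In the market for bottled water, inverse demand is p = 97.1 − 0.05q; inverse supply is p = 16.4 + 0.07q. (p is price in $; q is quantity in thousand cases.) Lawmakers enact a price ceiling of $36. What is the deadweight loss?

Competitive equilibrium: 97.1 − 0.05q = 16.4 + 0.07q → q* = 672.5, p* = 63.475.
At the ceiling p = 36, quantity supplied = (36 − 16.4)/0.07 = 280.
Willingness to pay at q' = 280: 97.1 − 0.05·280 = 83.1.
Δq = 672.5 − 280 = 392.5; wedge = 83.1 − 36 = 47.1.
Deadweight loss = ½ × 392.5 × 47.1 = $9243.375 thousand.

$9243.375 thousand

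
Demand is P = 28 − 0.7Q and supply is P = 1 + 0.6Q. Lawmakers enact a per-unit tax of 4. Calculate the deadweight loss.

6.15

Competitive equilibrium: 28 − 0.7Q = 1 + 0.6Q → Q* = 20.7692, P* = 13.4615.
With the tax, the buyer price exceeds the seller price by 4: (28 − 0.7Q) − (1 + 0.6Q) = 4 → Q' = 17.6923.
ΔQ = 20.7692 − 17.6923 = 3.0769; the wedge equals the tax, 4.
The triangle = ½ × 3.0769 × 4 = 6.15.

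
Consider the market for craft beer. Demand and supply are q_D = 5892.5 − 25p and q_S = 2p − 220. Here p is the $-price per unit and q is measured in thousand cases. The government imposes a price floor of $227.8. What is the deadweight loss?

$336.02 thousand

In inverse form: demand p = 235.7 − 0.04q, supply p = 110 + 0.5q.
Competitive equilibrium: 235.7 − 0.04q = 110 + 0.5q → q* = 232.7778, p* = 226.3889.
At the floor p = 227.8, quantity demanded = (235.7 − 227.8)/0.04 = 197.5.
Sellers' marginal cost at q' = 197.5: 110 + 0.5·197.5 = 208.75.
Δq = 232.7778 − 197.5 = 35.2778; wedge = 227.8 − 208.75 = 19.05.
Deadweight loss = ½ × 35.2778 × 19.05 = $336.02 thousand.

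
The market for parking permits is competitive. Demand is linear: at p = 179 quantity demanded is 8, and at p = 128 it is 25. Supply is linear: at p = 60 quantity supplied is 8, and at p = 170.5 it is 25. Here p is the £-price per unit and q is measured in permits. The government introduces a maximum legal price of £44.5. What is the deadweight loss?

Demand slope = (128 − 179)/(25 − 8) = −3, so p = 203 − 3q.
Supply slope = (170.5 − 60)/(25 − 8) = 6.5, so p = 8 + 6.5q.
Competitive equilibrium: 203 − 3q = 8 + 6.5q → q* = 20.52632, p* = 141.42105.
At the ceiling p = 44.5, quantity supplied = (44.5 − 8)/6.5 = 5.61538.
Willingness to pay at q' = 5.61538: 203 − 3·5.61538 = 186.15386.
Δq = 20.52632 − 5.61538 = 14.91094; wedge = 186.15386 − 44.5 = 141.65386.
DWL = ½ × 14.91094 × 141.65386 = £1056.10.

£1056.10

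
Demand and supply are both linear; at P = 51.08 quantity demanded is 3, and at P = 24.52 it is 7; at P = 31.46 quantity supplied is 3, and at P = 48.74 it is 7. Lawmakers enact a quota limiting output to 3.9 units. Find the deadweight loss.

Demand slope = (24.52 − 51.08)/(7 − 3) = −6.64, so P = 71 − 6.64Q.
Supply slope = (48.74 − 31.46)/(7 − 3) = 4.32, so P = 18.5 + 4.32Q.
Competitive equilibrium: 71 − 6.64Q = 18.5 + 4.32Q → Q* = 4.7901, P* = 39.1934.
At Q = 3.9: demand price = 71 − 6.64·3.9 = 45.104; supply price = 18.5 + 4.32·3.9 = 35.348.
ΔQ = 4.7901 − 3.9 = 0.8901; wedge = 45.104 − 35.348 = 9.756.
Deadweight loss = ½ × 0.8901 × 9.756 = 4.34.

4.34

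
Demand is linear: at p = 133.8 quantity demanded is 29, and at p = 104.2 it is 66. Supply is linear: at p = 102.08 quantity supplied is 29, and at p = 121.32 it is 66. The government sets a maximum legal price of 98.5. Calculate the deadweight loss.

630.78

Demand slope = (104.2 − 133.8)/(66 − 29) = −0.8, so p = 157 − 0.8q.
Supply slope = (121.32 − 102.08)/(66 − 29) = 0.52, so p = 87 + 0.52q.
Competitive equilibrium: 157 − 0.8q = 87 + 0.52q → q* = 53.0303, p* = 114.5758.
At the ceiling p = 98.5, quantity supplied = (98.5 − 87)/0.52 = 22.1154.
Willingness to pay at q' = 22.1154: 157 − 0.8·22.1154 = 139.3077.
Δq = 53.0303 − 22.1154 = 30.9149; wedge = 139.3077 − 98.5 = 40.8077.
Deadweight loss = ½ × 30.9149 × 40.8077 = 630.78.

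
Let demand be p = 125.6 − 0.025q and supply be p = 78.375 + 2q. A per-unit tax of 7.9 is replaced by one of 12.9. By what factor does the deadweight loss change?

2.666

Competitive equilibrium: 125.6 − 0.025q = 78.375 + 2q → q* = 23.321, p* = 125.017.
For a per-unit tax t: Δq = t/2.025, so DWL = ½·t·(t/2.025) = t²/4.05.
At t = 7.9: DWL = 15.410. At t = 12.9: DWL = 41.089.
Ratio = (12.9/7.9)² = 2.666.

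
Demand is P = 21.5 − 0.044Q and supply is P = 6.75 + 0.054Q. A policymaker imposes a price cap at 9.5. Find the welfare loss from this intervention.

Competitive equilibrium: 21.5 − 0.044Q = 6.75 + 0.054Q → Q* = 150.5102, P* = 14.87755.
At the ceiling P = 9.5, quantity supplied = (9.5 − 6.75)/0.054 = 50.92593.
Willingness to pay at Q' = 50.92593: 21.5 − 0.044·50.92593 = 19.25926.
ΔQ = 150.5102 − 50.92593 = 99.58427; wedge = 19.25926 − 9.5 = 9.75926.
DWL = ½ × 99.58427 × 9.75926 = 485.93.

485.93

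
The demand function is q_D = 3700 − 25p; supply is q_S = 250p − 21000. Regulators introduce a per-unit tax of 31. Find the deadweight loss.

In inverse form: demand p = 148 − 0.04q, supply p = 84 + 0.004q.
Competitive equilibrium: 148 − 0.04q = 84 + 0.004q → q* = 1454.54545, p* = 89.81818.
With the tax, the buyer price exceeds the seller price by 31: (148 − 0.04q) − (84 + 0.004q) = 31 → q' = 750.
Δq = 1454.54545 − 750 = 704.54545; the wedge equals the tax, 31.
DWL = ½ × 704.54545 × 31 = 10920.45.

10920.45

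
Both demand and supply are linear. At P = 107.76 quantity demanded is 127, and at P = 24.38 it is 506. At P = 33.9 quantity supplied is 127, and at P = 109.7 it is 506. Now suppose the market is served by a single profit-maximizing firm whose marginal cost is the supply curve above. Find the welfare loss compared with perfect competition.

2276.04

Demand slope = (24.38 − 107.76)/(506 − 127) = −0.22, so P = 135.7 − 0.22Q.
Supply slope = (109.7 − 33.9)/(506 − 127) = 0.2, so P = 8.5 + 0.2Q.
Competitive equilibrium: 135.7 − 0.22Q = 8.5 + 0.2Q → Q* = 302.8571, P* = 69.0714.
Marginal revenue: MR = 135.7 − 0.44Q. Set MR = MC: 135.7 − 0.44Q = 8.5 + 0.2Q → Q_m = 198.75.
Price P_m = 135.7 − 0.22·198.75 = 91.975; MC(Q_m) = 8.5 + 0.2·198.75 = 48.25.
Competitive Q* = 302.8571, so ΔQ = 104.1071; wedge = 91.975 − 48.25 = 43.725.
DWL = ½ × 104.1071 × 43.725 = 2276.04.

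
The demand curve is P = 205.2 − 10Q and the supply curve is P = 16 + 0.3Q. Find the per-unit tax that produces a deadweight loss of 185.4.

61.8

Competitive equilibrium: 205.2 − 10Q = 16 + 0.3Q → Q* = 18.3689, P* = 21.5107.
A tax t gives ΔQ = t/10.3 and wedge t, so DWL = t²/20.6.
t²/20.6 = 185.4 → t² = 3819.24 → t = 61.8.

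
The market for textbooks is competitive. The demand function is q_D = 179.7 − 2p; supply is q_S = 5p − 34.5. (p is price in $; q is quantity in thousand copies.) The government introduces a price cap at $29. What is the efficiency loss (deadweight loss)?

$22.40 thousand

In inverse form: demand p = 89.85 − 0.5q, supply p = 6.9 + 0.2q.
Competitive equilibrium: 89.85 − 0.5q = 6.9 + 0.2q → q* = 118.5, p* = 30.6.
At the ceiling p = 29, quantity supplied = (29 − 6.9)/0.2 = 110.5.
Willingness to pay at q' = 110.5: 89.85 − 0.5·110.5 = 34.6.
Δq = 118.5 − 110.5 = 8; wedge = 34.6 − 29 = 5.6.
DWL = ½ × 8 × 5.6 = $22.40 thousand.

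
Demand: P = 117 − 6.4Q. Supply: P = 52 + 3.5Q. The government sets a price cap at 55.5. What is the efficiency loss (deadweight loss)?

153.33

Competitive equilibrium: 117 − 6.4Q = 52 + 3.5Q → Q* = 6.56566, P* = 74.9798.
At the ceiling P = 55.5, quantity supplied = (55.5 − 52)/3.5 = 1.
Willingness to pay at Q' = 1: 117 − 6.4·1 = 110.6.
ΔQ = 6.56566 − 1 = 5.56566; wedge = 110.6 − 55.5 = 55.1.
Deadweight loss = ½ × 5.56566 × 55.1 = 153.33.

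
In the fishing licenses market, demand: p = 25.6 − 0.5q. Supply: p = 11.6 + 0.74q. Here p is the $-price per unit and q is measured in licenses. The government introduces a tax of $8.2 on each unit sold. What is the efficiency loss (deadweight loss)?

Competitive equilibrium: 25.6 − 0.5q = 11.6 + 0.74q → q* = 11.2903, p* = 19.9548.
With the tax, the buyer price exceeds the seller price by 8.2: (25.6 − 0.5q) − (11.6 + 0.74q) = 8.2 → q' = 4.6774.
Δq = 11.2903 − 4.6774 = 6.6129; the wedge equals the tax, 8.2.
Welfare loss = ½ × 6.6129 × 8.2 = $27.11.

$27.11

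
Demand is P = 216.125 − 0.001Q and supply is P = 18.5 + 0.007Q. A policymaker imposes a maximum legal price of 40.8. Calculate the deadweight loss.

1851995.86

Competitive equilibrium: 216.125 − 0.001Q = 18.5 + 0.007Q → Q* = 24703.125, P* = 191.421875.
At the ceiling P = 40.8, quantity supplied = (40.8 − 18.5)/0.007 = 3185.714286.
Willingness to pay at Q' = 3185.714286: 216.125 − 0.001·3185.714286 = 212.939286.
ΔQ = 24703.125 − 3185.714286 = 21517.410714; wedge = 212.939286 − 40.8 = 172.139286.
DWL = ½ × 21517.410714 × 172.139286 = 1851995.86.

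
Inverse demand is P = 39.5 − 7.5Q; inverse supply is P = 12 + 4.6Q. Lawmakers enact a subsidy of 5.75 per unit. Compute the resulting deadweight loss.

Competitive equilibrium: 39.5 − 7.5Q = 12 + 4.6Q → Q* = 2.2727, P* = 22.4545.
The subsidy lowers effective supply by 5.75: P = 6.25 + 4.6Q.
New quantity: 39.5 − 7.5Q = 6.25 + 4.6Q → Q' = 2.7479.
Overproduction ΔQ = 2.7479 − 2.2727 = 0.4752; wedge = subsidy = 5.75.
Deadweight loss = ½ × 0.4752 × 5.75 = 1.37.

1.37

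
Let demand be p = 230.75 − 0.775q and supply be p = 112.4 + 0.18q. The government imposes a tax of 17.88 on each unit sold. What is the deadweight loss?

Competitive equilibrium: 230.75 − 0.775q = 112.4 + 0.18q → q* = 123.9267, p* = 134.7068.
With the tax, the buyer price exceeds the seller price by 17.88: (230.75 − 0.775q) − (112.4 + 0.18q) = 17.88 → q' = 105.2042.
Δq = 123.9267 − 105.2042 = 18.7225; the wedge equals the tax, 17.88.
The triangle = ½ × 18.7225 × 17.88 = 167.38.

167.38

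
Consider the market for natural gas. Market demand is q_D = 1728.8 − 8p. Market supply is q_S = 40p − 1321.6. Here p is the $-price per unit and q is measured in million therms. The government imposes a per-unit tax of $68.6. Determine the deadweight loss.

In inverse form: demand p = 216.1 − 0.125q, supply p = 33.04 + 0.025q.
Competitive equilibrium: 216.1 − 0.125q = 33.04 + 0.025q → q* = 1220.4, p* = 63.55.
With the tax, the buyer price exceeds the seller price by 68.6: (216.1 − 0.125q) − (33.04 + 0.025q) = 68.6 → q' = 763.0667.
Δq = 1220.4 − 763.0667 = 457.3333; the wedge equals the tax, 68.6.
Deadweight loss = ½ × 457.3333 × 68.6 = $15686.53 million.

$15686.53 million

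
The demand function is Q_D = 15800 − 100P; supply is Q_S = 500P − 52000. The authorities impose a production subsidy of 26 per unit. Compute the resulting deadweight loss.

28166.67

In inverse form: demand P = 158 − 0.01Q, supply P = 104 + 0.002Q.
Competitive equilibrium: 158 − 0.01Q = 104 + 0.002Q → Q* = 4500, P* = 113.
The subsidy lowers effective supply by 26: P = 78 + 0.002Q.
New quantity: 158 − 0.01Q = 78 + 0.002Q → Q' = 6666.6667.
Overproduction ΔQ = 6666.6667 − 4500 = 2166.6667; wedge = subsidy = 26.
Welfare loss = ½ × 2166.6667 × 26 = 28166.67.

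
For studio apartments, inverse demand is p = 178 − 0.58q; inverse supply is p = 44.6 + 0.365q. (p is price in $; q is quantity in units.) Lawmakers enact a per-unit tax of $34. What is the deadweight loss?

Competitive equilibrium: 178 − 0.58q = 44.6 + 0.365q → q* = 141.164, p* = 96.1249.
With the tax, the buyer price exceeds the seller price by 34: (178 − 0.58q) − (44.6 + 0.365q) = 34 → q' = 105.1852.
Δq = 141.164 − 105.1852 = 35.9788; the wedge equals the tax, 34.
DWL = ½ × 35.9788 × 34 = $611.64.

$611.64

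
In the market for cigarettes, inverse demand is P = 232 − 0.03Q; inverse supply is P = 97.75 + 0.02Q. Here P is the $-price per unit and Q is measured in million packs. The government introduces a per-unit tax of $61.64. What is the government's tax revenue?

Competitive equilibrium: 232 − 0.03Q = 97.75 + 0.02Q → Q* = 2685, P* = 151.45.
With the tax, the buyer price exceeds the seller price by 61.64: (232 − 0.03Q) − (97.75 + 0.02Q) = 61.64 → Q' = 1452.2.
Tax revenue = 61.64 × 1452.2 = $89513.608 million.

$89513.608 million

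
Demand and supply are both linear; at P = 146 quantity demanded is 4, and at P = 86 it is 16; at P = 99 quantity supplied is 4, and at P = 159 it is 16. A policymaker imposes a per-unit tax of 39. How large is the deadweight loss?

76.05

Demand slope = (86 − 146)/(16 − 4) = −5, so P = 166 − 5Q.
Supply slope = (159 − 99)/(16 − 4) = 5, so P = 79 + 5Q.
Competitive equilibrium: 166 − 5Q = 79 + 5Q → Q* = 8.7, P* = 122.5.
With the tax, the buyer price exceeds the seller price by 39: (166 − 5Q) − (79 + 5Q) = 39 → Q' = 4.8.
ΔQ = 8.7 − 4.8 = 3.9; the wedge equals the tax, 39.
DWL = ½ × 3.9 × 39 = 76.05.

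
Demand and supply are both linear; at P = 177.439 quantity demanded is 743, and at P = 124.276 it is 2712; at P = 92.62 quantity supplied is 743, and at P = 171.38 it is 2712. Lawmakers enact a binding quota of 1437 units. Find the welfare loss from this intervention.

Demand slope = (124.276 − 177.439)/(2712 − 743) = −0.027, so P = 197.5 − 0.027Q.
Supply slope = (171.38 − 92.62)/(2712 − 743) = 0.04, so P = 62.9 + 0.04Q.
Competitive equilibrium: 197.5 − 0.027Q = 62.9 + 0.04Q → Q* = 2008.9552, P* = 143.2582.
At Q = 1437: demand price = 197.5 − 0.027·1437 = 158.701; supply price = 62.9 + 0.04·1437 = 120.38.
ΔQ = 2008.9552 − 1437 = 571.9552; wedge = 158.701 − 120.38 = 38.321.
Welfare loss = ½ × 571.9552 × 38.321 = 10958.95.

10958.95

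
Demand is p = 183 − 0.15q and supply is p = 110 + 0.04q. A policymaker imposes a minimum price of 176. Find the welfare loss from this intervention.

Competitive equilibrium: 183 − 0.15q = 110 + 0.04q → q* = 384.21053, p* = 125.36842.
At the floor p = 176, quantity demanded = (183 − 176)/0.15 = 46.66667.
Sellers' marginal cost at q' = 46.66667: 110 + 0.04·46.66667 = 111.86667.
Δq = 384.21053 − 46.66667 = 337.54386; wedge = 176 − 111.86667 = 64.13333.
DWL = ½ × 337.54386 × 64.13333 = 10823.91.

10823.91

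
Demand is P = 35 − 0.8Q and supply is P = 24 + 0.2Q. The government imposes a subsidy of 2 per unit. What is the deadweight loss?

2

Competitive equilibrium: 35 − 0.8Q = 24 + 0.2Q → Q* = 11, P* = 26.2.
The subsidy lowers effective supply by 2: P = 22 + 0.2Q.
New quantity: 35 − 0.8Q = 22 + 0.2Q → Q' = 13.
Overproduction ΔQ = 13 − 11 = 2; wedge = subsidy = 2.
DWL = ½ × 2 × 2 = 2.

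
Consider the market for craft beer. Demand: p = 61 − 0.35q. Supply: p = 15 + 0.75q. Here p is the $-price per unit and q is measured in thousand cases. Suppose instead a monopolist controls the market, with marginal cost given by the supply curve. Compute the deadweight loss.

Competitive equilibrium: 61 − 0.35q = 15 + 0.75q → q* = 41.8182, p* = 46.3636.
Marginal revenue: MR = 61 − 0.7q. Set MR = MC: 61 − 0.7q = 15 + 0.75q → q_m = 31.7241.
Price p_m = 61 − 0.35·31.7241 = 49.8966; MC(q_m) = 15 + 0.75·31.7241 = 38.7931.
Competitive q* = 41.8182, so Δq = 10.0941; wedge = 49.8966 − 38.7931 = 11.1035.
DWL = ½ × 10.0941 × 11.1035 = $56.04 thousand.

$56.04 thousand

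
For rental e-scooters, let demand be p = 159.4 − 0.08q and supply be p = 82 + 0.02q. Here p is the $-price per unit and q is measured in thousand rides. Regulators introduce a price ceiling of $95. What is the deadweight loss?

$768.80 thousand

Competitive equilibrium: 159.4 − 0.08q = 82 + 0.02q → q* = 774, p* = 97.48.
At the ceiling p = 95, quantity supplied = (95 − 82)/0.02 = 650.
Willingness to pay at q' = 650: 159.4 − 0.08·650 = 107.4.
Δq = 774 − 650 = 124; wedge = 107.4 − 95 = 12.4.
Deadweight loss = ½ × 124 × 12.4 = $768.80 thousand.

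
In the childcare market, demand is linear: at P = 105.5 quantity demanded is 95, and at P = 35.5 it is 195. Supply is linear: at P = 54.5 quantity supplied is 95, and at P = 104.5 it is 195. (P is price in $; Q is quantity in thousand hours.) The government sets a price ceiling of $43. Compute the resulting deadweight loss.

Demand slope = (35.5 − 105.5)/(195 − 95) = −0.7, so P = 172 − 0.7Q.
Supply slope = (104.5 − 54.5)/(195 − 95) = 0.5, so P = 7 + 0.5Q.
Competitive equilibrium: 172 − 0.7Q = 7 + 0.5Q → Q* = 137.5, P* = 75.75.
At the ceiling P = 43, quantity supplied = (43 − 7)/0.5 = 72.
Willingness to pay at Q' = 72: 172 − 0.7·72 = 121.6.
ΔQ = 137.5 − 72 = 65.5; wedge = 121.6 − 43 = 78.6.
Welfare loss = ½ × 65.5 × 78.6 = $2574.15 thousand.

$2574.15 thousand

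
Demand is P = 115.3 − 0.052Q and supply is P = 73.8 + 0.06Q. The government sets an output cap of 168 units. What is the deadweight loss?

Competitive equilibrium: 115.3 − 0.052Q = 73.8 + 0.06Q → Q* = 370.5357, P* = 96.0321.
At Q = 168: demand price = 115.3 − 0.052·168 = 106.564; supply price = 73.8 + 0.06·168 = 83.88.
ΔQ = 370.5357 − 168 = 202.5357; wedge = 106.564 − 83.88 = 22.684.
The triangle = ½ × 202.5357 × 22.684 = 2297.16.

2297.16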